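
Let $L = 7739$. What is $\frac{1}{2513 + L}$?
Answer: $\frac{1}{10252} \approx 9.7542 \cdot 10^{-5}$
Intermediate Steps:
$\frac{1}{2513 + L} = \frac{1}{2513 + 7739} = \frac{1}{10252}$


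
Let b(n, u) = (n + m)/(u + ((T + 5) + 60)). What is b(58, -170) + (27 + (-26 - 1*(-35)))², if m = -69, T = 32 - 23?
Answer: 124427/96 ≈ 1296.1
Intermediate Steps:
T = 9
b(n, u) = (-69 + n)/(74 + u) (b(n, u) = (n - 69)/(u + ((9 + 5) + 60)) = (-69 + n)/(u + (14 + 60)) = (-69 + n)/(u + 74) = (-69 + n)/(74 + u))
b(58, -170) + (27 + (-26 - 1*(-35)))² = (-69 + 58)/(74 - 170) + (27 + (-26 - 1*(-35)))² = -11/(-96) + (27 + (-26 + 35))² = -1/96*(-11) + (27 + 9)² = 11/96 + 36² = 11/96 + 1296 = 124427/96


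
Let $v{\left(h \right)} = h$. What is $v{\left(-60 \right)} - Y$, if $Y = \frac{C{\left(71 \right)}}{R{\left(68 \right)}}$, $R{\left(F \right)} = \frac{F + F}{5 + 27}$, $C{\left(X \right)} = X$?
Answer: $- \frac{1304}{17} \approx -76.706$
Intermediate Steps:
$R{\left(F \right)} = \frac{F}{16}$ ($R{\left(F \right)} = \frac{2 F}{32} = 2 F \frac{1}{32} = \frac{F}{16}$)
$Y = \frac{284}{17}$ ($Y = \frac{71}{\frac{1}{16} \cdot 68} = \frac{71}{\frac{17}{4}} = 71 \cdot \frac{4}{17} = \frac{284}{17} \approx 16.706$)
$v{\left(-60 \right)} - Y = -60 - \frac{284}{17} = - \frac{1304}{17}$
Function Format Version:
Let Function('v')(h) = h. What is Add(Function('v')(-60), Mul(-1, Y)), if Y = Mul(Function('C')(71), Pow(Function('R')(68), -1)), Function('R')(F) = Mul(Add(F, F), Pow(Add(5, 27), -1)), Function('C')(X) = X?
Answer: Rational(-1304, 17) ≈ -76.706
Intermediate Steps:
Function('R')(F) = Mul(Rational(1, 16), F) (Function('R')(F) = Mul(Mul(2, F), Pow(32, -1)) = Mul(Mul(2, F), Rational(1, 32)) = Mul(Rational(1, 16), F))
Y = Rational(284, 17) (Y = Mul(71, Pow(Mul(Rational(1, 16), 68), -1)) = Mul(71, Pow(Rational(17, 4), -1)) = Mul(71, Rational(4, 17)) = Rational(284, 17) ≈ 16.706)
Add(Function('v')(-60), Mul(-1, Y)) = Add(-60, Mul(-1, Rational(284, 17))) = Add(-60, Rational(-284, 17)) = Rational(-1304, 17)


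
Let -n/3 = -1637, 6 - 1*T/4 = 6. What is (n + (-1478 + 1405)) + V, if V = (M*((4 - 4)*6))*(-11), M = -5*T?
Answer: 4838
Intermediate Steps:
T = 0 (T = 24 - 4*6 = 24 - 24 = 0)
M = 0 (M = -5*0 = 0)
n = 4911 (n = -3*(-1637) = 4911)
V = 0 (V = (0*((4 - 4)*6))*(-11) = (0*(0*6))*(-11) = (0*0)*(-11) = 0*(-11) = 0)
(n + (-1478 + 1405)) + V = (4911 + (-1478 + 1405)) + 0 = (4911 - 73) + 0 = 4838 + 0 = 4838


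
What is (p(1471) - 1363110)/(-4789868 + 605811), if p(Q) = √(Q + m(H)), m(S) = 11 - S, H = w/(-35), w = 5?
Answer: 1363110/4184057 - 5*√2905/29288399 ≈ 0.32578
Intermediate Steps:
H = -⅐ (H = 5/(-35) = 5*(-1/35) = -⅐ ≈ -0.14286)
p(Q) = √(78/7 + Q) (p(Q) = √(Q + (11 - 1*(-⅐))) = √(Q + (11 + ⅐)) = √(Q + 78/7) = √(78/7 + Q))
(p(1471) - 1363110)/(-4789868 + 605811) = (√(546 + 49*1471)/7 - 1363110)/(-4789868 + 605811) = (√(546 + 72079)/7 - 1363110)/(-4184057) = (√72625/7 - 1363110)*(-1/4184057) = ((5*√2905)/7 - 1363110)*(-1/4184057) = (5*√2905/7 - 1363110)*(-1/4184057) = (-1363110 + 5*√2905/7)*(-1/4184057) = 1363110/4184057 - 5*√2905/29288399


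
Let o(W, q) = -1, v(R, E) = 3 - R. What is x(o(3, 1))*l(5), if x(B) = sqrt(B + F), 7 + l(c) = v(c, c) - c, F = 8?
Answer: -14*sqrt(7) ≈ -37.041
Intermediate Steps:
l(c) = -4 - 2*c (l(c) = -7 + ((3 - c) - c) = -7 + (3 - 2*c) = -4 - 2*c)
x(B) = sqrt(8 + B) (x(B) = sqrt(B + 8) = sqrt(8 + B))
x(o(3, 1))*l(5) = sqrt(8 - 1)*(-4 - 2*5) = sqrt(7)*(-4 - 10) = sqrt(7)*(-14) = -14*sqrt(7)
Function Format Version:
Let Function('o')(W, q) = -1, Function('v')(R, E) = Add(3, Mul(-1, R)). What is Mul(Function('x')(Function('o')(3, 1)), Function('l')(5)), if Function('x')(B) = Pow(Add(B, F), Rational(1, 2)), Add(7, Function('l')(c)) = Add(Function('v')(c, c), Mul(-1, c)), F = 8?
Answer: Mul(-14, Pow(7, Rational(1, 2))) ≈ -37.041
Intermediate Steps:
Function('l')(c) = Add(-4, Mul(-2, c)) (Function('l')(c) = Add(-7, Add(Add(3, Mul(-1, c)), Mul(-1, c))) = Add(-7, Add(3, Mul(-2, c))) = Add(-4, Mul(-2, c)))
Function('x')(B) = Pow(Add(8, B), Rational(1, 2)) (Function('x')(B) = Pow(Add(B, 8), Rational(1, 2)) = Pow(Add(8, B), Rational(1, 2)))
Mul(Function('x')(Function('o')(3, 1)), Function('l')(5)) = Mul(Pow(Add(8, -1), Rational(1, 2)), Add(-4, Mul(-2, 5))) = Mul(Pow(7, Rational(1, 2)), Add(-4, -10)) = Mul(Pow(7, Rational(1, 2)), -14) = Mul(-14, Pow(7, Rational(1, 2)))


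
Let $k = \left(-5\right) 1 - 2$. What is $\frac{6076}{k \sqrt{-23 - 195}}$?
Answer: $\frac{434 i \sqrt{218}}{109} \approx 58.788 i$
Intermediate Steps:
$k = -7$ ($k = -5 - 2 = -7$)
$\frac{6076}{k \sqrt{-23 - 195}} = \frac{6076}{\left(-7\right) \sqrt{-23 - 195}} = \frac{6076}{\left(-7\right) \sqrt{-218}} = \frac{6076}{\left(-7\right) i \sqrt{218}} = 6076 \frac{i \sqrt{218}}{1526} = \frac{434 i \sqrt{218}}{109}$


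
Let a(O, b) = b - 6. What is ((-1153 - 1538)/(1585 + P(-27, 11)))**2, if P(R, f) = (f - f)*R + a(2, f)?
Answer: 804609/280900 ≈ 2.8644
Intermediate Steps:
a(O, b) = -6 + b
P(R, f) = -6 + f (P(R, f) = (f - f)*R + (-6 + f) = 0*R + (-6 + f) = 0 + (-6 + f) = -6 + f)
((-1153 - 1538)/(1585 + P(-27, 11)))**2 = ((-1153 - 1538)/(1585 + (-6 + 11)))**2 = (-2691/(1585 + 5))**2 = (-2691/1590)**2 = (-2691*1/1590)**2 = (-897/530)**2 = 804609/280900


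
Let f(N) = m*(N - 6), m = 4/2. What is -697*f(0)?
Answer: 8364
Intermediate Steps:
m = 2 (m = 4*(½) = 2)
f(N) = -12 + 2*N (f(N) = 2*(N - 6) = 2*(-6 + N) = -12 + 2*N)
-697*f(0) = -697*(-12 + 2*0) = -697*(-12 + 0) = -697*(-12) = 8364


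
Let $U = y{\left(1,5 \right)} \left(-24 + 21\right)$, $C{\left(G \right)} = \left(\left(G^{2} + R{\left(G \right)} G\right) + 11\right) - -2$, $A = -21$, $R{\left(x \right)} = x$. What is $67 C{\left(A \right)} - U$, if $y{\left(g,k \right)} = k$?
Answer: $59980$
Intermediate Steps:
$C{\left(G \right)} = 13 + 2 G^{2}$ ($C{\left(G \right)} = \left(\left(G^{2} + G G\right) + 11\right) - -2 = \left(\left(G^{2} + G^{2}\right) + 11\right) + 2 = \left(2 G^{2} + 11\right) + 2 = \left(11 + 2 G^{2}\right) + 2 = 13 + 2 G^{2}$)
$U = -15$ ($U = 5 \left(-24 + 21\right) = 5 \left(-3\right) = -15$)
$67 C{\left(A \right)} - U = 67 \left(13 + 2 \left(-21\right)^{2}\right) - -15 = 67 \left(13 + 2 \cdot 441\right) + 15 = 67 \left(13 + 882\right) + 15 = 67 \cdot 895 + 15 = 59965 + 15 = 59980$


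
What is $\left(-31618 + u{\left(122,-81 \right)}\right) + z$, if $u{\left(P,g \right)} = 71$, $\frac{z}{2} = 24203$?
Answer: $16859$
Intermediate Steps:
$z = 48406$ ($z = 2 \cdot 24203 = 48406$)
$\left(-31618 + u{\left(122,-81 \right)}\right) + z = \left(-31618 + 71\right) + 48406 = -31547 + 48406 = 16859$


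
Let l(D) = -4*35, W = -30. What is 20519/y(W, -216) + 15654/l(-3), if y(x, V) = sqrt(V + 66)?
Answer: -7827/70 - 20519*I*sqrt(6)/30 ≈ -111.81 - 1675.4*I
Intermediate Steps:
y(x, V) = sqrt(66 + V)
l(D) = -140
20519/y(W, -216) + 15654/l(-3) = 20519/(sqrt(66 - 216)) + 15654/(-140) = 20519/(sqrt(-150)) + 15654*(-1/140) = 20519/((5*I*sqrt(6))) - 7827/70 = 20519*(-I*sqrt(6)/30) - 7827/70 = -20519*I*sqrt(6)/30 - 7827/70 = -7827/70 - 20519*I*sqrt(6)/30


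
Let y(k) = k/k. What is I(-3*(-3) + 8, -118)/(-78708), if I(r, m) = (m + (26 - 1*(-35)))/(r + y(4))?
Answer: 19/472248 ≈ 4.0233e-5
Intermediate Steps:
y(k) = 1
I(r, m) = (61 + m)/(1 + r) (I(r, m) = (m + (26 - 1*(-35)))/(r + 1) = (m + (26 + 35))/(1 + r) = (m + 61)/(1 + r) = (61 + m)/(1 + r))
I(-3*(-3) + 8, -118)/(-78708) = ((61 - 118)/(1 + (-3*(-3) + 8)))/(-78708) = (-57/(1 + (9 + 8)))*(-1/78708) = (-57/(1 + 17))*(-1/78708) = (-57/18)*(-1/78708) = ((1/18)*(-57))*(-1/78708) = -19/6*(-1/78708) = 19/472248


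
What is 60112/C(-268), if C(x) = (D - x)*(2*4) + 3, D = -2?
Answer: 60112/2131 ≈ 28.208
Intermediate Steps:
C(x) = -13 - 8*x (C(x) = (-2 - x)*(2*4) + 3 = (-2 - x)*8 + 3 = (-16 - 8*x) + 3 = -13 - 8*x)
60112/C(-268) = 60112/(-13 - 8*(-268)) = 60112/(-13 + 2144) = 60112/2131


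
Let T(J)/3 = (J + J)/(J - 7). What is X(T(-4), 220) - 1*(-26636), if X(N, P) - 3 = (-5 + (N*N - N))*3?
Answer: 3222440/121 ≈ 26632.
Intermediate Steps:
T(J) = 6*J/(-7 + J) (T(J) = 3*((J + J)/(J - 7)) = 3*((2*J)/(-7 + J)) = 3*(2*J/(-7 + J)) = 6*J/(-7 + J))
X(N, P) = -12 - 3*N + 3*N**2 (X(N, P) = 3 + (-5 + (N*N - N))*3 = 3 + (-5 + (N**2 - N))*3 = 3 + (-5 + N**2 - N)*3 = 3 + (-15 - 3*N + 3*N**2) = -12 - 3*N + 3*N**2)
X(T(-4), 220) - 1*(-26636) = (-12 - 18*(-4)/(-7 - 4) + 3*(6*(-4)/(-7 - 4))**2) - 1*(-26636) = (-12 - 18*(-4)/(-11) + 3*(6*(-4)/(-11))**2) + 26636 = (-12 - 18*(-4)*(-1)/11 + 3*(6*(-4)*(-1/11))**2) + 26636 = (-12 - 3*24/11 + 3*(24/11)**2) + 26636 = (-12 - 72/11 + 3*(576/121)) + 26636 = (-12 - 72/11 + 1728/121) + 26636 = -516/121 + 26636 = 3222440/121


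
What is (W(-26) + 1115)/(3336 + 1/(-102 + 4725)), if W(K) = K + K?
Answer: 4914249/15422329 ≈ 0.31865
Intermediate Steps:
W(K) = 2*K
(W(-26) + 1115)/(3336 + 1/(-102 + 4725)) = (2*(-26) + 1115)/(3336 + 1/(-102 + 4725)) = (-52 + 1115)/(3336 + 1/4623) = 1063/(3336 + 1/4623) = 1063/(15422329/4623) = 1063*(4623/15422329) = 4914249/15422329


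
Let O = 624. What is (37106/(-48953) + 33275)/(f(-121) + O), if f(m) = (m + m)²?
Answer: 1628873969/2897430164 ≈ 0.56218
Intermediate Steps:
f(m) = 4*m² (f(m) = (2*m)² = 4*m²)
(37106/(-48953) + 33275)/(f(-121) + O) = (37106/(-48953) + 33275)/(4*(-121)² + 624) = (37106*(-1/48953) + 33275)/(4*14641 + 624) = (-37106/48953 + 33275)/(58564 + 624) = (1628873969/48953)/59188 = (1628873969/48953)*(1/59188) = 1628873969/2897430164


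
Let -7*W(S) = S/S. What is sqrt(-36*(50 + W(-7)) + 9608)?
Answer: 22*sqrt(791)/7 ≈ 88.392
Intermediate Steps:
W(S) = -1/7 (W(S) = -S/(7*S) = -1/7*1 = -1/7)
sqrt(-36*(50 + W(-7)) + 9608) = sqrt(-36*(50 - 1/7) + 9608) = sqrt(-36*349/7 + 9608) = sqrt(-12564/7 + 9608) = sqrt(54692/7) = 22*sqrt(791)/7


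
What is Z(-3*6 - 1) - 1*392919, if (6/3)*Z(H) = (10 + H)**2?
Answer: -785757/2 ≈ -3.9288e+5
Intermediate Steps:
Z(H) = (10 + H)**2/2
Z(-3*6 - 1) - 1*392919 = (10 + (-3*6 - 1))**2/2 - 1*392919 = (10 + (-18 - 1))**2/2 - 392919 = (10 - 19)**2/2 - 392919 = (1/2)*(-9)**2 - 392919 = (1/2)*81 - 392919 = 81/2 - 392919 = -785757/2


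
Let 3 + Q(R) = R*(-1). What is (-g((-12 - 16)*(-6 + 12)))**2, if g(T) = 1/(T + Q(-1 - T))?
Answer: 1/114244 ≈ 8.7532e-6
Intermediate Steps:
Q(R) = -3 - R (Q(R) = -3 + R*(-1) = -3 - R)
g(T) = 1/(-2 + 2*T) (g(T) = 1/(T + (-3 - (-1 - T))) = 1/(T + (-3 + (1 + T))) = 1/(T + (-2 + T)) = 1/(-2 + 2*T))
(-g((-12 - 16)*(-6 + 12)))**2 = (-1/(2*(-1 + (-12 - 16)*(-6 + 12))))**2 = (-1/(2*(-1 - 28*6)))**2 = (-1/(2*(-1 - 168)))**2 = (-1/(2*(-169)))**2 = (-(-1)/(2*169))**2 = (-1*(-1/338))**2 = (1/338)**2 = 1/114244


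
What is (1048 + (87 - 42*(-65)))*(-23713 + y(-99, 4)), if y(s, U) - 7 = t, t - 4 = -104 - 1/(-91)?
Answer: -8372923425/91 ≈ -9.2010e+7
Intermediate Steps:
t = -9099/91 (t = 4 + (-104 - 1/(-91)) = 4 + (-104 - 1*(-1/91)) = 4 + (-104 + 1/91) = 4 - 9463/91 = -9099/91 ≈ -99.989)
y(s, U) = -8462/91 (y(s, U) = 7 - 9099/91 = -8462/91)
(1048 + (87 - 42*(-65)))*(-23713 + y(-99, 4)) = (1048 + (87 - 42*(-65)))*(-23713 - 8462/91) = (1048 + (87 + 2730))*(-2166345/91) = (1048 + 2817)*(-2166345/91) = 3865*(-2166345/91) = -8372923425/91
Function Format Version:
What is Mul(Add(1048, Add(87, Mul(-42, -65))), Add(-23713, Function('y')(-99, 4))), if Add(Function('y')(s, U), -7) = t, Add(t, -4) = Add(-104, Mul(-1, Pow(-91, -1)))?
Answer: Rational(-8372923425, 91) ≈ -9.2010e+7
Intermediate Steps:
t = Rational(-9099, 91) (t = Add(4, Add(-104, Mul(-1, Pow(-91, -1)))) = Add(4, Add(-104, Mul(-1, Rational(-1, 91)))) = Add(4, Add(-104, Rational(1, 91))) = Add(4, Rational(-9463, 91)) = Rational(-9099, 91) ≈ -99.989)
Function('y')(s, U) = Rational(-8462, 91) (Function('y')(s, U) = Add(7, Rational(-9099, 91)) = Rational(-8462, 91))
Mul(Add(1048, Add(87, Mul(-42, -65))), Add(-23713, Function('y')(-99, 4))) = Mul(Add(1048, Add(87, Mul(-42, -65))), Add(-23713, Rational(-8462, 91))) = Mul(Add(1048, Add(87, 2730)), Rational(-2166345, 91)) = Mul(Add(1048, 2817), Rational(-2166345, 91)) = Mul(3865, Rational(-2166345, 91)) = Rational(-8372923425, 91)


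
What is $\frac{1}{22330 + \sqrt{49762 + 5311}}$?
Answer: $\frac{22330}{498573827} - \frac{\sqrt{55073}}{498573827} \approx 4.4317 \cdot 10^{-5}$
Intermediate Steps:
$\frac{1}{22330 + \sqrt{49762 + 5311}} = \frac{1}{22330 + \sqrt{55073}}$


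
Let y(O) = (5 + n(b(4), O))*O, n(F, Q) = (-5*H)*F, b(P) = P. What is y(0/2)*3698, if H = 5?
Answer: 0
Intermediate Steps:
n(F, Q) = -25*F (n(F, Q) = (-5*5)*F = -25*F)
y(O) = -95*O (y(O) = (5 - 25*4)*O = (5 - 100)*O = -95*O)
y(0/2)*3698 = -0/2*3698 = -95*0*3698 = 0*3698 = 0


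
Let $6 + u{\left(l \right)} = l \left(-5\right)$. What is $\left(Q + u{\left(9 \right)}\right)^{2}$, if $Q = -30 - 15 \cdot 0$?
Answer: $6561$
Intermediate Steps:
$Q = -30$ ($Q = -30 - 0 = -30 + 0 = -30$)
$u{\left(l \right)} = -6 - 5 l$ ($u{\left(l \right)} = -6 + l \left(-5\right) = -6 - 5 l$)
$\left(Q + u{\left(9 \right)}\right)^{2} = \left(-30 - 51\right)^{2} = \left(-81\right)^{2} = 6561$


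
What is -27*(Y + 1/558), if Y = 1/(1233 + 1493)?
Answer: -2463/42253 ≈ -0.058292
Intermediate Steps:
Y = 1/2726 ≈ 0.00036684
-27*(Y + 1/558) = -27*(1/2726 + 1/558) = -27*821/380277 = -2463/42253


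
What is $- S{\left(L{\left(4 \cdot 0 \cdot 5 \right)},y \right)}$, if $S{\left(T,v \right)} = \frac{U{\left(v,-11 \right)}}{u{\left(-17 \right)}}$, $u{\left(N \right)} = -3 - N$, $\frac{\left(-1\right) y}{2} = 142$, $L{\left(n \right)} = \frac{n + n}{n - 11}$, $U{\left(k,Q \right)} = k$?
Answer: $\frac{142}{7} \approx 20.286$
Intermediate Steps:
$L{\left(n \right)} = \frac{2 n}{-11 + n}$
$y = -284$ ($y = \left(-2\right) 142 = -284$)
$S{\left(T,v \right)} = \frac{v}{14}$ ($S{\left(T,v \right)} = \frac{v}{-3 - -17} = \frac{v}{-3 + 17} = \frac{v}{14}$)
$- S{\left(L{\left(4 \cdot 0 \cdot 5 \right)},y \right)} = - \frac{-284}{14} = \left(-1\right) \left(- \frac{142}{7}\right) = \frac{142}{7}$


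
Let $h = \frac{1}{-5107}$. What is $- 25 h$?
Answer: $\frac{25}{5107} \approx 0.0048952$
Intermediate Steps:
$h = - \frac{1}{5107} \approx -0.00019581$
$- 25 h = \left(-25\right) \left(- \frac{1}{5107}\right) = \frac{25}{5107}$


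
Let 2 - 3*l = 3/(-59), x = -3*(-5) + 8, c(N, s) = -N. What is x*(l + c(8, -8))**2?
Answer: 38571575/31329 ≈ 1231.2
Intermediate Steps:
x = 23 (x = 15 + 8 = 23)
l = 121/177 (l = 2/3 - 1/(-59) = 2/3 - (-1)/59 = 2/3 - 1/3*(-3/59) = 2/3 + 1/59 = 121/177 ≈ 0.68362)
x*(l + c(8, -8))**2 = 23*(121/177 - 1*8)**2 = 23*(121/177 - 8)**2 = 23*(-1295/177)**2 = 23*(1677025/31329) = 38571575/31329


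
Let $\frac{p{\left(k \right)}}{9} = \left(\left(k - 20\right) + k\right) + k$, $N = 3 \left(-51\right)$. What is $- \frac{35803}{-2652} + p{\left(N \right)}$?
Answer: $- \frac{11396969}{2652} \approx -4297.5$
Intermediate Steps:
$N = -153$
$p{\left(k \right)} = -180 + 27 k$ ($p{\left(k \right)} = 9 \left(\left(\left(k - 20\right) + k\right) + k\right) = 9 \left(\left(\left(-20 + k\right) + k\right) + k\right) = 9 \left(\left(-20 + 2 k\right) + k\right) = 9 \left(-20 + 3 k\right) = -180 + 27 k$)
$- \frac{35803}{-2652} + p{\left(N \right)} = - \frac{35803}{-2652} + \left(-180 + 27 \left(-153\right)\right) = \left(-35803\right) \left(- \frac{1}{2652}\right) - 4311 = \frac{35803}{2652} - 4311 = - \frac{11396969}{2652}$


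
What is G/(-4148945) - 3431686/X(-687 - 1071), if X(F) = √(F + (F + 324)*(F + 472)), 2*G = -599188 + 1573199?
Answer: -974011/8297890 - 1715843*√1842366/921183 ≈ -2528.4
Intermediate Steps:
G = 974011/2 (G = (-599188 + 1573199)/2 = (½)*974011 = 974011/2 ≈ 4.8701e+5)
X(F) = √(F + (324 + F)*(472 + F))
G/(-4148945) - 3431686/X(-687 - 1071) = (974011/2)/(-4148945) - 3431686/√(152928 + (-687 - 1071)² + 797*(-687 - 1071)) = (974011/2)*(-1/4148945) - 3431686/√(152928 + (-1758)² + 797*(-1758)) = -974011/8297890 - 3431686/√(152928 + 3090564 - 1401126) = -974011/8297890 - 3431686*√1842366/1842366 = -974011/8297890 - 1715843*√1842366/921183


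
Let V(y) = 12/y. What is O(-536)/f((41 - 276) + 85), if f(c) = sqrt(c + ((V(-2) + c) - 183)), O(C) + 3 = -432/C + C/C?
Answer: 80*I*sqrt(489)/32763 ≈ 0.053996*I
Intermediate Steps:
O(C) = -2 - 432/C (O(C) = -3 + (-432/C + C/C) = -3 + (-432/C + 1) = -3 + (1 - 432/C) = -2 - 432/C)
f(c) = sqrt(-189 + 2*c) (f(c) = sqrt(c + ((12/(-2) + c) - 183)) = sqrt(c + ((12*(-1/2) + c) - 183)) = sqrt(c + ((-6 + c) - 183)) = sqrt(c + (-189 + c)) = sqrt(-189 + 2*c))
O(-536)/f((41 - 276) + 85) = (-2 - 432/(-536))/(sqrt(-189 + 2*((41 - 276) + 85))) = (-2 - 432*(-1/536))/(sqrt(-189 + 2*(-235 + 85))) = (-2 + 54/67)/(sqrt(-189 + 2*(-150))) = -80/(67*sqrt(-189 - 300)) = -80*(-I*sqrt(489)/489)/67 = -(-80)*I*sqrt(489)/32763 = 80*I*sqrt(489)/32763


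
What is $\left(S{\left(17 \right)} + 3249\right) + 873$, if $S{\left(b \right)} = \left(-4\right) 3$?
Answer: $4110$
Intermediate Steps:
$S{\left(b \right)} = -12$
$\left(S{\left(17 \right)} + 3249\right) + 873 = \left(-12 + 3249\right) + 873 = 3237 + 873 = 4110$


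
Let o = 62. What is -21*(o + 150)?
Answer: -4452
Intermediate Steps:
-21*(o + 150) = -21*(62 + 150) = -21*212 = -4452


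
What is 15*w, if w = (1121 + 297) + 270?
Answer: 25320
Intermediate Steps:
w = 1688 (w = 1418 + 270 = 1688)
15*w = 15*1688 = 25320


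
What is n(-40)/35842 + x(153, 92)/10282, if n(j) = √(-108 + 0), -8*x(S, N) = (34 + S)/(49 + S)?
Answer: -187/16615712 + 3*I*√3/17921 ≈ -1.1254e-5 + 0.00028995*I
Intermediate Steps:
x(S, N) = -(34 + S)/(8*(49 + S))
n(j) = 6*I*√3 (n(j) = √(-108) = 6*I*√3)
n(-40)/35842 + x(153, 92)/10282 = (6*I*√3)/35842 + ((-34 - 1*153)/(8*(49 + 153)))/10282 = (6*I*√3)*(1/35842) + ((⅛)*(-34 - 153)/202)*(1/10282) = 3*I*√3/17921 + ((⅛)*(1/202)*(-187))*(1/10282) = 3*I*√3/17921 - 187/1616*1/10282 = 3*I*√3/17921 - 187/16615712 = -187/16615712 + 3*I*√3/17921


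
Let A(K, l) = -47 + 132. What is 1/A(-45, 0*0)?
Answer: 1/85 ≈ 0.011765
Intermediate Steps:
A(K, l) = 85
1/A(-45, 0*0) = 1/85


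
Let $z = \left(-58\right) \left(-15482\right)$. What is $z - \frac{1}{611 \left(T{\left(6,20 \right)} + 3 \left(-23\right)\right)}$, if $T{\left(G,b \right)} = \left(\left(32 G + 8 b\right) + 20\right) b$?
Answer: $\frac{4044107376035}{4503681} \approx 8.9796 \cdot 10^{5}$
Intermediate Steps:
$z = 897956$
$T{\left(G,b \right)} = b \left(20 + 8 b + 32 G\right)$ ($T{\left(G,b \right)} = \left(\left(8 b + 32 G\right) + 20\right) b = \left(20 + 8 b + 32 G\right) b = b \left(20 + 8 b + 32 G\right)$)
$z - \frac{1}{611 \left(T{\left(6,20 \right)} + 3 \left(-23\right)\right)} = 897956 - \frac{1}{611 \left(4 \cdot 20 \left(5 + 2 \cdot 20 + 8 \cdot 6\right) + 3 \left(-23\right)\right)} = 897956 - \frac{1}{611 \left(4 \cdot 20 \left(5 + 40 + 48\right) - 69\right)} = 897956 - \frac{1}{611 \left(4 \cdot 20 \cdot 93 - 69\right)} = 897956 - \frac{1}{611 \left(7440 - 69\right)} = 897956 - \frac{1}{611 \cdot 7371} = 897956 - \frac{1}{4503681} = \frac{4044107376035}{4503681}$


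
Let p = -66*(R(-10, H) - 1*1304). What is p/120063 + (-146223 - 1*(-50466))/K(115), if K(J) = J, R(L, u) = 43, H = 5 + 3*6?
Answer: -3829100567/4602415 ≈ -831.98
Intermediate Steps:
H = 23 (H = 5 + 18 = 23)
p = 83226 (p = -66*(43 - 1*1304) = -66*(43 - 1304) = -66*(-1261) = 83226)
p/120063 + (-146223 - 1*(-50466))/K(115) = 83226/120063 + (-146223 - 1*(-50466))/115 = 83226*(1/120063) + (-146223 + 50466)*(1/115) = 27742/40021 - 95757*1/115 = 27742/40021 - 95757/115 = -3829100567/4602415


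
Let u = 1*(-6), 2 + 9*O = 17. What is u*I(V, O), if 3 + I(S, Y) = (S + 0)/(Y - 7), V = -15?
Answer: 9/8 ≈ 1.1250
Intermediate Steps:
O = 5/3 (O = -2/9 + (1/9)*17 = -2/9 + 17/9 = 5/3 ≈ 1.6667)
I(S, Y) = -3 + S/(-7 + Y) (I(S, Y) = -3 + (S + 0)/(Y - 7) = -3 + S/(-7 + Y))
u = -6
u*I(V, O) = -6*(21 - 15 - 3*5/3)/(-7 + 5/3) = -6*(21 - 15 - 5)/(-16/3) = -(-9)/8 = -6*(-3/16) = 9/8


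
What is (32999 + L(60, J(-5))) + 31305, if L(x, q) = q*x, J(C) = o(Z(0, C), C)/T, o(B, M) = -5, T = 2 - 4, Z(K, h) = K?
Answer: 64454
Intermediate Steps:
T = -2
J(C) = 5/2 (J(C) = -5/(-2) = -5*(-1/2) = 5/2)
(32999 + L(60, J(-5))) + 31305 = (32999 + (5/2)*60) + 31305 = (32999 + 150) + 31305 = 33149 + 31305 = 64454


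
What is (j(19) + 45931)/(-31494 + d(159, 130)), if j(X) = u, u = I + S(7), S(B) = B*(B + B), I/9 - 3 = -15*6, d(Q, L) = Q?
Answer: -15082/10445 ≈ -1.4439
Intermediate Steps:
I = -783 (I = 27 + 9*(-15*6) = 27 + 9*(-90) = 27 - 810 = -783)
S(B) = 2*B² (S(B) = B*(2*B) = 2*B²)
u = -685 (u = -783 + 2*7² = -783 + 2*49 = -783 + 98 = -685)
j(X) = -685
(j(19) + 45931)/(-31494 + d(159, 130)) = (-685 + 45931)/(-31494 + 159) = 45246/(-31335) = 45246*(-1/31335) = -15082/10445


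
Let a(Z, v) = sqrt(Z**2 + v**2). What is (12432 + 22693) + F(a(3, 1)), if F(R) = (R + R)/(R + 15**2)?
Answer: 355570371/10123 + 90*sqrt(10)/10123 ≈ 35125.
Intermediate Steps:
F(R) = 2*R/(225 + R) (F(R) = (2*R)/(R + 225) = (2*R)/(225 + R) = 2*R/(225 + R))
(12432 + 22693) + F(a(3, 1)) = (12432 + 22693) + 2*sqrt(3**2 + 1**2)/(225 + sqrt(3**2 + 1**2)) = 35125 + 2*sqrt(9 + 1)/(225 + sqrt(9 + 1)) = 35125 + 2*sqrt(10)/(225 + sqrt(10))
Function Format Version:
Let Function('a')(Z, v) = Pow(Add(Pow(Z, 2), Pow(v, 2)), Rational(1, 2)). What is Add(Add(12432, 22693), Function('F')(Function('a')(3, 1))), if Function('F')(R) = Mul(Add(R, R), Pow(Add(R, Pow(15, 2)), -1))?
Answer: Add(Rational(355570371, 10123), Mul(Rational(90, 10123), Pow(10, Rational(1, 2)))) ≈ 35125.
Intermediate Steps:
Function('F')(R) = Mul(2, R, Pow(Add(225, R), -1)) (Function('F')(R) = Mul(Mul(2, R), Pow(Add(R, 225), -1)) = Mul(Mul(2, R), Pow(Add(225, R), -1)) = Mul(2, R, Pow(Add(225, R), -1)))
Add(Add(12432, 22693), Function('F')(Function('a')(3, 1))) = Add(Add(12432, 22693), Mul(2, Pow(Add(Pow(3, 2), Pow(1, 2)), Rational(1, 2)), Pow(Add(225, Pow(Add(Pow(3, 2), Pow(1, 2)), Rational(1, 2))), -1))) = Add(35125, Mul(2, Pow(Add(9, 1), Rational(1, 2)), Pow(Add(225, Pow(Add(9, 1), Rational(1, 2))), -1))) = Add(35125, Mul(2, Pow(10, Rational(1, 2)), Pow(Add(225, Pow(10, Rational(1, 2))), -1)))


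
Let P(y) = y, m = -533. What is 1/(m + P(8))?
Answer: -1/525 ≈ -0.0019048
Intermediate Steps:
1/(m + P(8)) = 1/(-533 + 8) = 1/(-525) = -1/525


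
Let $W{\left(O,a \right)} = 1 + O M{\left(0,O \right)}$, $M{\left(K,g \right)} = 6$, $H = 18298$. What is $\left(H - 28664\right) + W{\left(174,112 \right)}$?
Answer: $-9321$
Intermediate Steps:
$W{\left(O,a \right)} = 1 + 6 O$ ($W{\left(O,a \right)} = 1 + O 6 = 1 + 6 O$)
$\left(H - 28664\right) + W{\left(174,112 \right)} = \left(18298 - 28664\right) + \left(1 + 6 \cdot 174\right) = -10366 + \left(1 + 1044\right) = -10366 + 1045 = -9321$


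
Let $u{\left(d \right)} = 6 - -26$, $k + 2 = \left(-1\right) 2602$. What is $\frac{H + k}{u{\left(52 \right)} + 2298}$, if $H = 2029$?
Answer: $- \frac{115}{466} \approx -0.24678$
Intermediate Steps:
$k = -2604$ ($k = -2 - 2602 = -2604$)
$u{\left(d \right)} = 32$ ($u{\left(d \right)} = 6 + 26 = 32$)
$\frac{H + k}{u{\left(52 \right)} + 2298} = \frac{2029 - 2604}{32 + 2298} = - \frac{575}{2330} = \left(-575\right) \frac{1}{2330} = - \frac{115}{466}$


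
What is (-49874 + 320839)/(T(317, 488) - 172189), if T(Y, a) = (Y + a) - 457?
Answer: -270965/171841 ≈ -1.5768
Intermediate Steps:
T(Y, a) = -457 + Y + a
(-49874 + 320839)/(T(317, 488) - 172189) = (-49874 + 320839)/((-457 + 317 + 488) - 172189) = 270965/(348 - 172189) = 270965/(-171841) = 270965*(-1/171841) = -270965/171841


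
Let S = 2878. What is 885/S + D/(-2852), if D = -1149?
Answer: 2915421/4104028 ≈ 0.71038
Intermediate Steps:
885/S + D/(-2852) = 885/2878 - 1149/(-2852) = 885*(1/2878) - 1149*(-1/2852) = 885/2878 + 1149/2852 = 2915421/4104028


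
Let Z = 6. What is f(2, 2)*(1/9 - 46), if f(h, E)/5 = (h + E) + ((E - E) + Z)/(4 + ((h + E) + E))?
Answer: -9499/9 ≈ -1055.4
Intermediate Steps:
f(h, E) = 5*E + 5*h + 30/(4 + h + 2*E) (f(h, E) = 5*((h + E) + ((E - E) + 6)/(4 + ((h + E) + E))) = 5*((E + h) + (0 + 6)/(4 + ((E + h) + E))) = 5*((E + h) + 6/(4 + (h + 2*E))) = 5*((E + h) + 6/(4 + h + 2*E)) = 5*(E + h + 6/(4 + h + 2*E)) = 5*E + 5*h + 30/(4 + h + 2*E))
f(2, 2)*(1/9 - 46) = (5*(6 + 2² + 2*2² + 4*2 + 4*2 + 3*2*2)/(4 + 2 + 2*2))*(1/9 - 46) = (5*(6 + 4 + 2*4 + 8 + 8 + 12)/(4 + 2 + 4))*(⅑ - 46) = (5*(6 + 4 + 8 + 8 + 8 + 12)/10)*(-413/9) = (5*(⅒)*46)*(-413/9) = 23*(-413/9) = -9499/9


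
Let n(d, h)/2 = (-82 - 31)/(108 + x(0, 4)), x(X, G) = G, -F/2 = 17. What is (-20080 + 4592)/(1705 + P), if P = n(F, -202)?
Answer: -867328/95367 ≈ -9.0946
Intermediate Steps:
F = -34 (F = -2*17 = -34)
n(d, h) = -113/56 (n(d, h) = 2*((-82 - 31)/(108 + 4)) = 2*(-113/112) = -113/56)
P = -113/56 ≈ -2.0179
(-20080 + 4592)/(1705 + P) = (-20080 + 4592)/(1705 - 113/56) = -15488/95367/56 = -15488*56/95367 = -867328/95367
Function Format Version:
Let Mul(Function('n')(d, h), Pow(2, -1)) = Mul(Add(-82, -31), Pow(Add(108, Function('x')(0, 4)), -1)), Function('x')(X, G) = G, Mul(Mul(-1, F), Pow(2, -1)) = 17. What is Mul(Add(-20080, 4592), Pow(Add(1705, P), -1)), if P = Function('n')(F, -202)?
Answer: Rational(-867328, 95367) ≈ -9.0946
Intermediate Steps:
F = -34 (F = Mul(-2, 17) = -34)
Function('n')(d, h) = Rational(-113, 56) (Function('n')(d, h) = Mul(2, Mul(Add(-82, -31), Pow(Add(108, 4), -1))) = Mul(2, Mul(-113, Pow(112, -1))) = Mul(2, Mul(-113, Rational(1, 112))) = Mul(2, Rational(-113, 112)) = Rational(-113, 56))
P = Rational(-113, 56) ≈ -2.0179
Mul(Add(-20080, 4592), Pow(Add(1705, P), -1)) = Mul(Add(-20080, 4592), Pow(Add(1705, Rational(-113, 56)), -1)) = Mul(-15488, Pow(Rational(95367, 56), -1)) = Mul(-15488, Rational(56, 95367)) = Rational(-867328, 95367)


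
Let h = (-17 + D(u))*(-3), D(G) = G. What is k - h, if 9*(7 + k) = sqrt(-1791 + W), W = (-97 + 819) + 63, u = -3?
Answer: -67 + I*sqrt(1006)/9 ≈ -67.0 + 3.5242*I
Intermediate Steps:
W = 785 (W = 722 + 63 = 785)
h = 60 (h = (-17 - 3)*(-3) = -20*(-3) = 60)
k = -7 + I*sqrt(1006)/9 (k = -7 + sqrt(-1791 + 785)/9 = -7 + sqrt(-1006)/9 = -7 + (I*sqrt(1006))/9 = -7 + I*sqrt(1006)/9 ≈ -7.0 + 3.5242*I)
k - h = (-7 + I*sqrt(1006)/9) - 1*60 = (-7 + I*sqrt(1006)/9) - 60 = -67 + I*sqrt(1006)/9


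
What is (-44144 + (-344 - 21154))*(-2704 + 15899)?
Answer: -866146190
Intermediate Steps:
(-44144 + (-344 - 21154))*(-2704 + 15899) = (-44144 - 21498)*13195 = -65642*13195 = -866146190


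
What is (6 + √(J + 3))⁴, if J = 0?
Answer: (6 + √3)⁴ ≈ 3574.2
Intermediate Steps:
(6 + √(J + 3))⁴ = (6 + √(0 + 3))⁴ = (6 + √3)⁴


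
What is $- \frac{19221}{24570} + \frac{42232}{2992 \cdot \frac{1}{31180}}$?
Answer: $\frac{674032607791}{1531530} \approx 4.401 \cdot 10^{5}$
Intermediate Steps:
$- \frac{19221}{24570} + \frac{42232}{2992 \cdot \frac{1}{31180}} = \left(-19221\right) \frac{1}{24570} + \frac{42232}{2992 \cdot \frac{1}{31180}} = - \frac{6407}{8190} + \frac{42232}{\frac{748}{7795}} = - \frac{6407}{8190} + 42232 \cdot \frac{7795}{748} = - \frac{6407}{8190} + \frac{82299610}{187} = \frac{674032607791}{1531530}$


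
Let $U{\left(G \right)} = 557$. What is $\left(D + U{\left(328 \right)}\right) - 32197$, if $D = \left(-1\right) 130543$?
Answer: $-162183$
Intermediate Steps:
$D = -130543$
$\left(D + U{\left(328 \right)}\right) - 32197 = \left(-130543 + 557\right) - 32197 = -129986 - 32197 = -162183$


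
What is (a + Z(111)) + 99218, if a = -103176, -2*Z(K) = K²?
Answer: -20237/2 ≈ -10119.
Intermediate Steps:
Z(K) = -K²/2
(a + Z(111)) + 99218 = (-103176 - ½*111²) + 99218 = (-103176 - ½*12321) + 99218 = (-103176 - 12321/2) + 99218 = -218673/2 + 99218 = -20237/2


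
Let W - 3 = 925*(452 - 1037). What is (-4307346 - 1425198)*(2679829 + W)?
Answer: -12260231980608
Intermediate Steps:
W = -541122 (W = 3 + 925*(452 - 1037) = 3 + 925*(-585) = 3 - 541125 = -541122)
(-4307346 - 1425198)*(2679829 + W) = (-4307346 - 1425198)*(2679829 - 541122) = -5732544*2138707 = -12260231980608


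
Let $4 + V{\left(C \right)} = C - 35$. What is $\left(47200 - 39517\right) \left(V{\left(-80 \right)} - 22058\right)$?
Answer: $-170385891$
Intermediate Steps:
$V{\left(C \right)} = -39 + C$ ($V{\left(C \right)} = -4 + \left(C - 35\right) = -4 + \left(-35 + C\right) = -39 + C$)
$\left(47200 - 39517\right) \left(V{\left(-80 \right)} - 22058\right) = \left(47200 - 39517\right) \left(\left(-39 - 80\right) - 22058\right) = 7683 \left(-119 - 22058\right) = 7683 \left(-22177\right) = -170385891$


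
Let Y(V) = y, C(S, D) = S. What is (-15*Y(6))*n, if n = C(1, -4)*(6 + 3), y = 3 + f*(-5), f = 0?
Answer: -405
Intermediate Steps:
y = 3 (y = 3 + 0*(-5) = 3 + 0 = 3)
Y(V) = 3
n = 9 (n = 1*(6 + 3) = 1*9 = 9)
(-15*Y(6))*n = -15*3*9 = -45*9 = -405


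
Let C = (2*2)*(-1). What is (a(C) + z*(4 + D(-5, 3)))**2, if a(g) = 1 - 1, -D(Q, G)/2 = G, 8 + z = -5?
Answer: 676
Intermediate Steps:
z = -13 (z = -8 - 5 = -13)
D(Q, G) = -2*G
C = -4 (C = 4*(-1) = -4)
a(g) = 0
(a(C) + z*(4 + D(-5, 3)))**2 = (0 - 13*(4 - 2*3))**2 = (0 - 13*(4 - 6))**2 = (0 - 13*(-2))**2 = (0 + 26)**2 = 26**2 = 676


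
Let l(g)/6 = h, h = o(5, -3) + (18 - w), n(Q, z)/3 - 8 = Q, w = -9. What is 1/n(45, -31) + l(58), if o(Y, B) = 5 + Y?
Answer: 35299/159 ≈ 222.01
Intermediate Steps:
n(Q, z) = 24 + 3*Q
h = 37 (h = (5 + 5) + (18 - 1*(-9)) = 10 + (18 + 9) = 10 + 27 = 37)
l(g) = 222 (l(g) = 6*37 = 222)
1/n(45, -31) + l(58) = 1/(24 + 3*45) + 222 = 1/(24 + 135) + 222 = 1/159 + 222 = 35299/159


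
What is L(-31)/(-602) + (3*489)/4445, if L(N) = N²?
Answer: -484073/382270 ≈ -1.2663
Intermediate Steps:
L(-31)/(-602) + (3*489)/4445 = (-31)²/(-602) + (3*489)/4445 = 961*(-1/602) + 1467*(1/4445) = -961/602 + 1467/4445 = -484073/382270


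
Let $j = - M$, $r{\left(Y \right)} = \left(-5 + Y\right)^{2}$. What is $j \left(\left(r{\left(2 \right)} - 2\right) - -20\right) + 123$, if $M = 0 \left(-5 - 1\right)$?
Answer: $123$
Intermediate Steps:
$M = 0$ ($M = 0 \left(-6\right) = 0$)
$j = 0$ ($j = \left(-1\right) 0 = 0$)
$j \left(\left(r{\left(2 \right)} - 2\right) - -20\right) + 123 = 0 \left(\left(\left(-5 + 2\right)^{2} - 2\right) - -20\right) + 123 = 0 \left(\left(\left(-3\right)^{2} - 2\right) + 20\right) + 123 = 0 \left(\left(9 - 2\right) + 20\right) + 123 = 0 \left(7 + 20\right) + 123 = 0 \cdot 27 + 123 = 0 + 123 = 123$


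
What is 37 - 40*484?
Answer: -19323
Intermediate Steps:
37 - 40*484 = 37 - 19360 = -19323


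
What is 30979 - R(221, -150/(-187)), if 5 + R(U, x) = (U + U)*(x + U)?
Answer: -737578/11 ≈ -67053.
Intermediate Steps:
R(U, x) = -5 + 2*U*(U + x) (R(U, x) = -5 + (U + U)*(x + U) = -5 + (2*U)*(U + x) = -5 + 2*U*(U + x))
30979 - R(221, -150/(-187)) = 30979 - (-5 + 2*221**2 + 2*221*(-150/(-187))) = 30979 - (-5 + 2*48841 + 2*221*(-150*(-1/187))) = 30979 - (-5 + 97682 + 2*221*(150/187)) = 30979 - (-5 + 97682 + 3900/11) = 30979 - 1*1078347/11 = 30979 - 1078347/11 = -737578/11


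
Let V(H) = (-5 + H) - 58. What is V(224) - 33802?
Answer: -33641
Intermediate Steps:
V(H) = -63 + H
V(224) - 33802 = (-63 + 224) - 33802 = 161 - 33802 = -33641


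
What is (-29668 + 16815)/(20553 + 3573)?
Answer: -12853/24126 ≈ -0.53274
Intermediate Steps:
(-29668 + 16815)/(20553 + 3573) = -12853/24126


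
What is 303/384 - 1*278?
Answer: -35483/128 ≈ -277.21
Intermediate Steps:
303/384 - 1*278 = 303*(1/384) - 278 = 101/128 - 278 = -35483/128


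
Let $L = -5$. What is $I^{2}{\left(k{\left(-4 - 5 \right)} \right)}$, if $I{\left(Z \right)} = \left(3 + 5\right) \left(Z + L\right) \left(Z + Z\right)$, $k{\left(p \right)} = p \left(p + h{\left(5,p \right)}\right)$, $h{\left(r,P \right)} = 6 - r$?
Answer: $5957369856$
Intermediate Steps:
$k{\left(p \right)} = p \left(1 + p\right)$ ($k{\left(p \right)} = p \left(p + \left(6 - 5\right)\right) = p \left(p + 1\right) = p \left(1 + p\right)$)
$I{\left(Z \right)} = 16 Z \left(-5 + Z\right)$ ($I{\left(Z \right)} = \left(3 + 5\right) \left(Z - 5\right) \left(Z + Z\right) = 8 \left(-5 + Z\right) 2 Z = 8 \cdot 2 Z \left(-5 + Z\right) = 16 Z \left(-5 + Z\right)$)
$I^{2}{\left(k{\left(-4 - 5 \right)} \right)} = \left(16 \left(-4 - 5\right) \left(1 - 9\right) \left(-5 + \left(-4 - 5\right) \left(1 - 9\right)\right)\right)^{2} = \left(16 \left(- 9 \left(1 - 9\right)\right) \left(-5 - 9 \left(1 - 9\right)\right)\right)^{2} = \left(16 \left(\left(-9\right) \left(-8\right)\right) \left(-5 - -72\right)\right)^{2} = \left(16 \cdot 72 \left(-5 + 72\right)\right)^{2} = \left(16 \cdot 72 \cdot 67\right)^{2} = 77184^{2} = 5957369856$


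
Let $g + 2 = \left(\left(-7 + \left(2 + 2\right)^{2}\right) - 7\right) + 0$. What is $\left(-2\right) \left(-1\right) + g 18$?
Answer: $2$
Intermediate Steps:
$g = 0$ ($g = -2 - \left(14 - \left(2 + 2\right)^{2}\right) = -2 + \left(\left(\left(-7 + 4^{2}\right) - 7\right) + 0\right) = -2 + \left(\left(\left(-7 + 16\right) - 7\right) + 0\right) = -2 + \left(\left(9 - 7\right) + 0\right) = -2 + \left(2 + 0\right) = -2 + 2 = 0$)
$\left(-2\right) \left(-1\right) + g 18 = \left(-2\right) \left(-1\right) + 0 \cdot 18 = 2 + 0 = 2$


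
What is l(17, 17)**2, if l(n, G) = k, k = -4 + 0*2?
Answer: 16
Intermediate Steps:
k = -4 (k = -4 + 0 = -4)
l(n, G) = -4
l(17, 17)**2 = (-4)**2 = 16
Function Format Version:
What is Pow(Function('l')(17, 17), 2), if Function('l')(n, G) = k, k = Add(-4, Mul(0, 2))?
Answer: 16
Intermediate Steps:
k = -4 (k = Add(-4, 0) = -4)
Function('l')(n, G) = -4
Pow(Function('l')(17, 17), 2) = Pow(-4, 2) = 16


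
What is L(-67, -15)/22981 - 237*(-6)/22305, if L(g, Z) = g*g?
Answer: 660727/2550205 ≈ 0.25909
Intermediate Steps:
L(g, Z) = g**2
L(-67, -15)/22981 - 237*(-6)/22305 = (-67)**2/22981 - 237*(-6)/22305 = 4489*(1/22981) + 1422*(1/22305) = 67/343 + 474/7435 = 660727/2550205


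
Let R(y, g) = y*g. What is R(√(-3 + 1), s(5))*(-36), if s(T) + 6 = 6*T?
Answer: -864*I*√2 ≈ -1221.9*I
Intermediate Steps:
s(T) = -6 + 6*T
R(y, g) = g*y
R(√(-3 + 1), s(5))*(-36) = ((-6 + 6*5)*√(-3 + 1))*(-36) = ((-6 + 30)*√(-2))*(-36) = (24*(I*√2))*(-36) = (24*I*√2)*(-36) = -864*I*√2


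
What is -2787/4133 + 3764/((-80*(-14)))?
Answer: 3108793/1157240 ≈ 2.6864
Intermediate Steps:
-2787/4133 + 3764/((-80*(-14))) = -2787*1/4133 + 3764/1120 = -2787/4133 + 3764*(1/1120) = -2787/4133 + 941/280 = 3108793/1157240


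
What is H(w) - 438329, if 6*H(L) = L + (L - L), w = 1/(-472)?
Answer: -1241347729/2832 ≈ -4.3833e+5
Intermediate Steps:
w = -1/472 ≈ -0.0021186
H(L) = L/6 (H(L) = (L + (L - L))/6 = (L + 0)/6 = L/6)
H(w) - 438329 = (1/6)*(-1/472) - 438329 = -1/2832 - 438329 = -1241347729/2832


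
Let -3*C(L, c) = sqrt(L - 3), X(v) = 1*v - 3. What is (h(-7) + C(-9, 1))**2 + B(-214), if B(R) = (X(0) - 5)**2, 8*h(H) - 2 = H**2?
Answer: 19835/192 - 17*I*sqrt(3)/2 ≈ 103.31 - 14.722*I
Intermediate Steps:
X(v) = -3 + v (X(v) = v - 3 = -3 + v)
C(L, c) = -sqrt(-3 + L)/3 (C(L, c) = -sqrt(L - 3)/3 = -sqrt(-3 + L)/3)
h(H) = 1/4 + H**2/8
B(R) = 64 (B(R) = ((-3 + 0) - 5)**2 = (-3 - 5)**2 = (-8)**2 = 64)
(h(-7) + C(-9, 1))**2 + B(-214) = ((1/4 + (1/8)*(-7)**2) - sqrt(-3 - 9)/3)**2 + 64 = ((1/4 + (1/8)*49) - 2*I*sqrt(3)/3)**2 + 64 = ((1/4 + 49/8) - 2*I*sqrt(3)/3)**2 + 64 = (51/8 - 2*I*sqrt(3)/3)**2 + 64 = 64 + (51/8 - 2*I*sqrt(3)/3)**2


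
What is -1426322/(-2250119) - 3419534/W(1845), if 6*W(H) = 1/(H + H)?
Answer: -170353095518022118/2250119 ≈ -7.5708e+10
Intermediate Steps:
W(H) = 1/(12*H) (W(H) = 1/(6*(H + H)) = 1/(6*((2*H))) = (1/(2*H))/6 = 1/(12*H))
-1426322/(-2250119) - 3419534/W(1845) = -1426322/(-2250119) - 3419534/((1/12)/1845) = -1426322*(-1/2250119) - 3419534/((1/12)*(1/1845)) = 1426322/2250119 - 3419534/1/22140 = 1426322/2250119 - 3419534*22140 = 1426322/2250119 - 75708482760 = -170353095518022118/2250119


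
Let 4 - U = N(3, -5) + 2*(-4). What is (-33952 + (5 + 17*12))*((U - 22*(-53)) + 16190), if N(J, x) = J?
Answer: -585947195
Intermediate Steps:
U = 9 (U = 4 - (3 + 2*(-4)) = 4 - (3 - 8) = 4 - 1*(-5) = 4 + 5 = 9)
(-33952 + (5 + 17*12))*((U - 22*(-53)) + 16190) = (-33952 + (5 + 17*12))*((9 - 22*(-53)) + 16190) = (-33952 + (5 + 204))*((9 + 1166) + 16190) = (-33952 + 209)*(1175 + 16190) = -33743*17365 = -585947195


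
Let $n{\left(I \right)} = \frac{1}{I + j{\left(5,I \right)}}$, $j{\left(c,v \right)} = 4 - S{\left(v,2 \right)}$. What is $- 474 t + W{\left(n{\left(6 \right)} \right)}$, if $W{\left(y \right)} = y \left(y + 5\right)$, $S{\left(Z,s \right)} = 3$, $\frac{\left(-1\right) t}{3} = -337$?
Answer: $- \frac{23481450}{49} \approx -4.7921 \cdot 10^{5}$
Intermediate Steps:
$t = 1011$ ($t = \left(-3\right) \left(-337\right) = 1011$)
$j{\left(c,v \right)} = 1$ ($j{\left(c,v \right)} = 4 - 3 = 1$)
$n{\left(I \right)} = \frac{1}{1 + I}$ ($n{\left(I \right)} = \frac{1}{I + 1} = \frac{1}{1 + I}$)
$W{\left(y \right)} = y \left(5 + y\right)$
$- 474 t + W{\left(n{\left(6 \right)} \right)} = \left(-474\right) 1011 + \frac{5 + \frac{1}{1 + 6}}{1 + 6} = -479214 + \frac{5 + \frac{1}{7}}{7} = -479214 + \frac{1}{7} \cdot \frac{36}{7} = -479214 + \frac{36}{49} = - \frac{23481450}{49}$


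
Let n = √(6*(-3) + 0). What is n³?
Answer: -54*I*√2 ≈ -76.368*I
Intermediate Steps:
n = 3*I*√2 (n = √(-18 + 0) = √(-18) = 3*I*√2 ≈ 4.2426*I)
n³ = (3*I*√2)³ = -54*I*√2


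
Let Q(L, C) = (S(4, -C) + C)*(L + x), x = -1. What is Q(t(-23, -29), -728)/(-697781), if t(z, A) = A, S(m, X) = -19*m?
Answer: -24120/697781 ≈ -0.034567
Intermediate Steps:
Q(L, C) = (-1 + L)*(-76 + C) (Q(L, C) = (-19*4 + C)*(L - 1) = (-76 + C)*(-1 + L) = (-1 + L)*(-76 + C))
Q(t(-23, -29), -728)/(-697781) = (76 - 1*(-728) - 76*(-29) - 728*(-29))/(-697781) = (76 + 728 + 2204 + 21112)*(-1/697781) = 24120*(-1/697781) = -24120/697781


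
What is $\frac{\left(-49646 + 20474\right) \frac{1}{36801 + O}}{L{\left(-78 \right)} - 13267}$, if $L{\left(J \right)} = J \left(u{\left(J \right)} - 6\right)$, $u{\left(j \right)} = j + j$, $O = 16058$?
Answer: $\frac{29172}{33354029} \approx 0.00087462$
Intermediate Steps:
$u{\left(j \right)} = 2 j$
$L{\left(J \right)} = J \left(-6 + 2 J\right)$ ($L{\left(J \right)} = J \left(2 J - 6\right) = J \left(-6 + 2 J\right)$)
$\frac{\left(-49646 + 20474\right) \frac{1}{36801 + O}}{L{\left(-78 \right)} - 13267} = \frac{\left(-49646 + 20474\right) \frac{1}{36801 + 16058}}{2 \left(-78\right) \left(-3 - 78\right) - 13267} = \frac{\left(-29172\right) \frac{1}{52859}}{2 \left(-78\right) \left(-81\right) - 13267} = \frac{\left(-29172\right) \frac{1}{52859}}{12636 - 13267} = - \frac{29172}{52859 \left(-631\right)} = \left(- \frac{29172}{52859}\right) \left(- \frac{1}{631}\right) = \frac{29172}{33354029}$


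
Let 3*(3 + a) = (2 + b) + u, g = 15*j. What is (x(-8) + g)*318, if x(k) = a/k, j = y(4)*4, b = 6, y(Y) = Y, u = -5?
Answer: 152799/2 ≈ 76400.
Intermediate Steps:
j = 16 (j = 4*4 = 16)
g = 240 (g = 15*16 = 240)
a = -2 (a = -3 + ((2 + 6) - 5)/3 = -3 + (8 - 5)/3 = -3 + (1/3)*3 = -3 + 1 = -2)
x(k) = -2/k
(x(-8) + g)*318 = (-2/(-8) + 240)*318 = (-2*(-1/8) + 240)*318 = (1/4 + 240)*318 = (961/4)*318 = 152799/2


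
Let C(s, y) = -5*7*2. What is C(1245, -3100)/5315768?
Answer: -35/2657884 ≈ -1.3168e-5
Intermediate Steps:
C(s, y) = -70 (C(s, y) = -35*2 = -70)
C(1245, -3100)/5315768 = -70/5315768 = -70*1/5315768 = -35/2657884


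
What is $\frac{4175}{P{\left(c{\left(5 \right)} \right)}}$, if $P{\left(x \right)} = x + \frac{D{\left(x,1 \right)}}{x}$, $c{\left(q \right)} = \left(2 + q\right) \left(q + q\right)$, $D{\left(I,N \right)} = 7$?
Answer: $\frac{41750}{701} \approx 59.558$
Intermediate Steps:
$c{\left(q \right)} = 2 q \left(2 + q\right)$ ($c{\left(q \right)} = \left(2 + q\right) 2 q = 2 q \left(2 + q\right)$)
$P{\left(x \right)} = x + \frac{7}{x}$
$\frac{4175}{P{\left(c{\left(5 \right)} \right)}} = \frac{4175}{2 \cdot 5 \left(2 + 5\right) + \frac{7}{2 \cdot 5 \left(2 + 5\right)}} = \frac{4175}{2 \cdot 5 \cdot 7 + \frac{7}{2 \cdot 5 \cdot 7}} = \frac{4175}{70 + \frac{7}{70}} = \frac{4175}{70 + 7 \cdot \frac{1}{70}} = \frac{4175}{70 + \frac{1}{10}} = \frac{4175}{\frac{701}{10}} = 4175 \cdot \frac{10}{701} = \frac{41750}{701}$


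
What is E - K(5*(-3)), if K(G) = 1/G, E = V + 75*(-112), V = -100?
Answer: -127499/15 ≈ -8499.9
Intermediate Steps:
E = -8500 (E = -100 + 75*(-112) = -100 - 8400 = -8500)
E - K(5*(-3)) = -8500 - 1/(5*(-3)) = -8500 - 1/(-15) = -8500 - 1*(-1/15) = -8500 + 1/15 = -127499/15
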